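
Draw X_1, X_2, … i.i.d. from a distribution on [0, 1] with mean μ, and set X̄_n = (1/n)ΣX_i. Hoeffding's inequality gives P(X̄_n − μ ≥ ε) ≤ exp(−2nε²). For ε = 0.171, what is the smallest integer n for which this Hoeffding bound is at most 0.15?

Require exp(−2nε²) ≤ 0.15, i.e. 2nε² ≥ ln(1/0.15) = 1.897120.
So n ≥ 1.897120 / (2·0.171²) = 32.439.
The smallest integer n is 33.

33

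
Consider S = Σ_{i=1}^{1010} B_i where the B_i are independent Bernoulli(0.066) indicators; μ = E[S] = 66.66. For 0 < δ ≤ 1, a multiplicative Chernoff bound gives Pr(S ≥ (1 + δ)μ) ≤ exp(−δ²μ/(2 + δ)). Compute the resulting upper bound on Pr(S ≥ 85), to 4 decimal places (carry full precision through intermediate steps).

0.1088

Write 85 = (1 + δ)μ, so δ = 85/66.66 − 1 = 0.2751275…
Then the exponent is δ²μ/(2 + δ) = (85 − μ)² / (μ·(2 + δ)) = 2.217827.
Bound = exp(−2.217827) = 0.10885.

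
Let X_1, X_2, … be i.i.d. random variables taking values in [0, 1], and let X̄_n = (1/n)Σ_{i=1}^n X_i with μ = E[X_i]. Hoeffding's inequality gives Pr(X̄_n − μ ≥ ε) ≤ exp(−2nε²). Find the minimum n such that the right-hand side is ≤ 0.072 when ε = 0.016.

Require exp(−2nε²) ≤ 0.072, i.e. 2nε² ≥ ln(1/0.072) = 2.631089.
So n ≥ 2.631089 / (2·0.016²) = 5138.846.
The smallest integer n is 5139.

5139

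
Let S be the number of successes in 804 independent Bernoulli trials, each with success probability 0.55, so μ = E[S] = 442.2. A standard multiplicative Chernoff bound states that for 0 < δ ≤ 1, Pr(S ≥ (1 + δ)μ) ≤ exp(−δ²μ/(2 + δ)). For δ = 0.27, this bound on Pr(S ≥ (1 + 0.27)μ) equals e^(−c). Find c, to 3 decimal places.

c = δ²μ/(2 + δ) = 0.27²·442.2/(2 + 0.27) = 14.2010.

14.201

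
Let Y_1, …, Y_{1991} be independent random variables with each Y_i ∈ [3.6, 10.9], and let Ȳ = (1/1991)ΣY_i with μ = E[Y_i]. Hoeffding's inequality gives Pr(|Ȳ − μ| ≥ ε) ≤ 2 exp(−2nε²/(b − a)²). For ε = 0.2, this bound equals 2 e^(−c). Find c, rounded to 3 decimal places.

c = 2nε²/(b − a)² = 2·1991·0.2² / 7.3² = 2.9889.

2.989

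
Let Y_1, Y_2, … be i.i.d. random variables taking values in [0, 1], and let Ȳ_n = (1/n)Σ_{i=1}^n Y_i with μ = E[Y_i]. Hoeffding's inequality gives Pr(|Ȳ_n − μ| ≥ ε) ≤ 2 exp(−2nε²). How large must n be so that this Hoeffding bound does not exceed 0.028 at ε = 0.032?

2085

Require 2·exp(−2nε²) ≤ 0.028, i.e. 2nε² ≥ ln(2/0.028) = 4.268698.
So n ≥ 4.268698 / (2·0.032²) = 2084.325.
The smallest integer n is 2085.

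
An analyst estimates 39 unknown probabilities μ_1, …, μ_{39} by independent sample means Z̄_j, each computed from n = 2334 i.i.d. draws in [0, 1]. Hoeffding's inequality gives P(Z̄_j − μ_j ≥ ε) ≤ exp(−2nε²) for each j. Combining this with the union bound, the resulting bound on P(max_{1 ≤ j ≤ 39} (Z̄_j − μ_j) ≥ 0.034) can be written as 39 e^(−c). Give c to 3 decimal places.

Union bound over the 39 events: P(max_{1 ≤ j ≤ 39} (Z̄_j − μ_j) ≥ 0.034) ≤ 39·exp(−2nε²) = 39 exp(−2·2334·0.034²).
So c = 2·2334·0.034² = 5.3962.

5.396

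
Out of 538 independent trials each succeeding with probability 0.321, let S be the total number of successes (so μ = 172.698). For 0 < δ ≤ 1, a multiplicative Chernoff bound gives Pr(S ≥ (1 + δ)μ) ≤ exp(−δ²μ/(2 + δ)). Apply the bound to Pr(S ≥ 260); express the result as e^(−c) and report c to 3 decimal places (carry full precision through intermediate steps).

17.614

Write 260 = (1 + δ)μ, so δ = 260/172.698 − 1 = 0.5055183…
Then the exponent is δ²μ/(2 + δ) = (260 − μ)² / (μ·(2 + δ)) = 17.614223.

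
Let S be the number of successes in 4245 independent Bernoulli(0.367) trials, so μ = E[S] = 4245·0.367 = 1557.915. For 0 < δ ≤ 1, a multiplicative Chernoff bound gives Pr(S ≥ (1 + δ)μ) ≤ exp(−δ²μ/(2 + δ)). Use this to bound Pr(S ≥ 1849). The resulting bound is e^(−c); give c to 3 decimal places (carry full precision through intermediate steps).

Write 1849 = (1 + δ)μ, so δ = 1849/1557.915 − 1 = 0.1868427…
Then the exponent is δ²μ/(2 + δ) = (1849 − μ)² / (μ·(2 + δ)) = 24.870147.

24.870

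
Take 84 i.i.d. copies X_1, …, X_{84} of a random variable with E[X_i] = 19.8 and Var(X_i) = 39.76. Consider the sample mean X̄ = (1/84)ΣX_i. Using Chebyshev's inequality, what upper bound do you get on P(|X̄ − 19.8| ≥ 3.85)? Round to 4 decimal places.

Var(X̄) = Var(X_i)/n = 39.76/84 = 0.47333.
Chebyshev: P(|X̄ − 19.8| ≥ 3.85) ≤ Var(X̄)/(3.85)² = 39.76/(84·3.85²) = 0.0319.

0.0319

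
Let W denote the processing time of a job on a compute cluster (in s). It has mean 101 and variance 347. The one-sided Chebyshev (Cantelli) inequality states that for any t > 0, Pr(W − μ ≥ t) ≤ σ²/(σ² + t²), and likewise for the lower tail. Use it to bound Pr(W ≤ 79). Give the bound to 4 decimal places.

0.4176

Here σ² = 347 and t = 22, so σ² + t² = 831.
Cantelli's bound: 347/831 = 0.4176.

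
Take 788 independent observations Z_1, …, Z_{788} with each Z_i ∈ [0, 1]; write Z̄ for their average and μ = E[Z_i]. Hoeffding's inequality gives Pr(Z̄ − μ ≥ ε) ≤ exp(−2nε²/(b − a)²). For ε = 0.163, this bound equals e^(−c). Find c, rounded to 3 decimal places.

c = 2nε²/(b − a)² = 2·788·0.163² / 1² = 41.8727.

41.873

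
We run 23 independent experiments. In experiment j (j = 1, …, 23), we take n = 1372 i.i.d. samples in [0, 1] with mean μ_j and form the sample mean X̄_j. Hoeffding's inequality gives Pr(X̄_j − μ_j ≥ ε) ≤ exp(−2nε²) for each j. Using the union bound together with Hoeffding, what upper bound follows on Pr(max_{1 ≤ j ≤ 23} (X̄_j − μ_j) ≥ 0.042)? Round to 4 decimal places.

0.1818

Per-experiment Hoeffding bound: exp(−2·1372·0.042²) = exp(−4.84042) = 0.0079038.
Union bound over 23 events: 23·0.0079038 = 0.18179.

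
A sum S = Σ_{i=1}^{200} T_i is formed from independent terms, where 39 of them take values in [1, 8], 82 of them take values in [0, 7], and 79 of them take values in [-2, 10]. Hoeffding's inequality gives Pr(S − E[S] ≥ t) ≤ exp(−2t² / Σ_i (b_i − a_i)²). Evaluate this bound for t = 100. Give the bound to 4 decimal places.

0.3148

Σ(b_i − a_i)² = 39·7² + 82·7² + 79·12² = 17305.
Exponent = 2·100² / 17305 = 1.15574.
Bound = exp(−1.15574) = 0.31483.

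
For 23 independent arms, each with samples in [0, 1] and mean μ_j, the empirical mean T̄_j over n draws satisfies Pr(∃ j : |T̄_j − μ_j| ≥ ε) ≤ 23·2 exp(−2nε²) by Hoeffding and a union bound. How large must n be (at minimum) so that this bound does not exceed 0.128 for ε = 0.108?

253

Need 2·23·exp(−2nε²) ≤ 0.128, i.e. exp(−2nε²) ≤ 0.128/46.
So 2nε² ≥ ln(46/0.128) = 5.884366.
Hence n ≥ 5.884366/(2·0.108²) = 252.245.
The smallest integer n is 253.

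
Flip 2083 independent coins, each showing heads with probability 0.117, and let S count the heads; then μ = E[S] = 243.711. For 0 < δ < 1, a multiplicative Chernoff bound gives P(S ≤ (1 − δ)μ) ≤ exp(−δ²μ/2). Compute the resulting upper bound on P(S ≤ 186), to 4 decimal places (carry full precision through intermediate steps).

Write 186 = (1 − δ)μ, so δ = 1 − 186/243.711 = 0.236801…
Then the exponent is δ²μ/2 = (μ − 186)²/(2μ) = 6.833010.
Bound = exp(−6.833010) = 0.00108.

0.0011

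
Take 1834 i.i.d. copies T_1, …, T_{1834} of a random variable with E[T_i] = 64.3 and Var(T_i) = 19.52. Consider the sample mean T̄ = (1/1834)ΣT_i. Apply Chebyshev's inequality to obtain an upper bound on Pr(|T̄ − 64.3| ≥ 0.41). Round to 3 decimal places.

0.063

Var(T̄) = Var(T_i)/n = 19.52/1834 = 0.010643.
Chebyshev: Pr(|T̄ − 64.3| ≥ 0.41) ≤ Var(T̄)/(0.41)² = 19.52/(1834·0.41²) = 0.0633.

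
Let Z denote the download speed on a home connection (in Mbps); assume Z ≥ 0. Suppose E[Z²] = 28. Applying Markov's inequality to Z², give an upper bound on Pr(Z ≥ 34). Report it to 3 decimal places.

0.024

Since Z ≥ 0, the event {Z ≥ 34} is the same as {Z² ≥ 1156}.
Markov's inequality applied to Z² gives Pr(Z² ≥ 1156) ≤ E[Z²]/1156 = 28/1156 = 0.0242.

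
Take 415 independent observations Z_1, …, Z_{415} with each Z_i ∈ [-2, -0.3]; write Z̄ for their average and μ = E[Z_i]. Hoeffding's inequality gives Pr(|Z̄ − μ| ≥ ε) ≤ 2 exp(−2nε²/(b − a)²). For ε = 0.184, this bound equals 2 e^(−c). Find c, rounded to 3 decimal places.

c = 2nε²/(b − a)² = 2·415·0.184² / 1.7² = 9.7233.

9.723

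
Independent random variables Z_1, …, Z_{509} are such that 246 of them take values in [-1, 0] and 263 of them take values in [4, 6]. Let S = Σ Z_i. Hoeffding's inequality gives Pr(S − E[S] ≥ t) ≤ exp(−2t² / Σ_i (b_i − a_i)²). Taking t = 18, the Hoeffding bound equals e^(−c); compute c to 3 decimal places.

Σ(b_i − a_i)² = 246·1² + 263·2² = 1298.
c = 2t² / 1298 = 2·18² / 1298 = 0.4992.

0.499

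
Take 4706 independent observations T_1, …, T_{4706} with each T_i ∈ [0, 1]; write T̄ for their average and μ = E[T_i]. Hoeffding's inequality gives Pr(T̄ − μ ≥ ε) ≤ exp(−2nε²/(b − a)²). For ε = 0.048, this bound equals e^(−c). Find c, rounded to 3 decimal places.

c = 2nε²/(b − a)² = 2·4706·0.048² / 1² = 21.6852.

21.685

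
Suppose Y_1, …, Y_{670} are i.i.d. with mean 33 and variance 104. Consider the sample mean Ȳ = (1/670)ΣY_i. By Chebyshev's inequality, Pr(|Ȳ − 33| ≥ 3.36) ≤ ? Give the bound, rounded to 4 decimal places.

0.0137

Var(Ȳ) = Var(Y_i)/n = 104/670 = 0.15522.
Chebyshev: Pr(|Ȳ − 33| ≥ 3.36) ≤ Var(Ȳ)/(3.36)² = 104/(670·3.36²) = 0.0137.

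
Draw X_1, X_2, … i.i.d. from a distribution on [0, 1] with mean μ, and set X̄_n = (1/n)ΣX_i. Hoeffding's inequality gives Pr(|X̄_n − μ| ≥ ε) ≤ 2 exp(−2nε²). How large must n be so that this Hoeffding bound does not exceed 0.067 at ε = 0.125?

109

Require 2·exp(−2nε²) ≤ 0.067, i.e. 2nε² ≥ ln(2/0.067) = 3.396210.
So n ≥ 3.396210 / (2·0.125²) = 108.679.
The smallest integer n is 109.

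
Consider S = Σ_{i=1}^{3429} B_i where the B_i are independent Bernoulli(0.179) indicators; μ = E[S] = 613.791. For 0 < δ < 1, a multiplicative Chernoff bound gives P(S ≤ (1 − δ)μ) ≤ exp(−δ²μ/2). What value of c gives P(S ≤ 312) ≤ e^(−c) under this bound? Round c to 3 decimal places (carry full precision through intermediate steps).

Write 312 = (1 − δ)μ, so δ = 1 − 312/613.791 = 0.4916837…
Then the exponent is δ²μ/2 = (μ − 312)²/(2μ) = 74.192850.

74.193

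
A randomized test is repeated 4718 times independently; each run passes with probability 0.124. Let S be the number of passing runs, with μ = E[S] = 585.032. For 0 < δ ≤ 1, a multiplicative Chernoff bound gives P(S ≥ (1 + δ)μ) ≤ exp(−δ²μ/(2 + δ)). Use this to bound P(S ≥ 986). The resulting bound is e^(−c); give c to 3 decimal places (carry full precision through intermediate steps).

Write 986 = (1 + δ)μ, so δ = 986/585.032 − 1 = 0.6853779…
Then the exponent is δ²μ/(2 + δ) = (986 − μ)² / (μ·(2 + δ)) = 102.337404.

102.337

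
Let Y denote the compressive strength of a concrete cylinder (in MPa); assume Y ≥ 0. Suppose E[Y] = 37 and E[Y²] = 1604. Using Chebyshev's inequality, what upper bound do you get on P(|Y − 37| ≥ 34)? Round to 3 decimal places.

0.203

Var(Y) = E[Y²] − (E[Y])² = 1604 − 1369 = 235.
Chebyshev's inequality: P(|Y − μ| ≥ t) ≤ Var(Y)/t² = 235/1156 = 0.2033.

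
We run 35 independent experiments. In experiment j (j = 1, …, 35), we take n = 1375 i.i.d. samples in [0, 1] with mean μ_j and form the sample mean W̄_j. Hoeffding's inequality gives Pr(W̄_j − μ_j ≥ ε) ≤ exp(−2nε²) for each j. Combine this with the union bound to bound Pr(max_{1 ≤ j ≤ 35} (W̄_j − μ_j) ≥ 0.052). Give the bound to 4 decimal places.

Per-experiment Hoeffding bound: exp(−2·1375·0.052²) = exp(−7.43600) = 0.00058964.
Union bound over 35 events: 35·0.00058964 = 0.02064.

0.0206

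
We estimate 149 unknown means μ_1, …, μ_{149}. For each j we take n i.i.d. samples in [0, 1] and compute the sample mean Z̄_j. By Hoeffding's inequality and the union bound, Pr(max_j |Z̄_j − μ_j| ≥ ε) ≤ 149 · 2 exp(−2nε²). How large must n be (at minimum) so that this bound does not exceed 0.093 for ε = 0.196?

106

Need 2·149·exp(−2nε²) ≤ 0.093, i.e. exp(−2nε²) ≤ 0.093/298.
So 2nε² ≥ ln(298/0.093) = 8.072249.
Hence n ≥ 8.072249/(2·0.196²) = 105.064.
The smallest integer n is 106.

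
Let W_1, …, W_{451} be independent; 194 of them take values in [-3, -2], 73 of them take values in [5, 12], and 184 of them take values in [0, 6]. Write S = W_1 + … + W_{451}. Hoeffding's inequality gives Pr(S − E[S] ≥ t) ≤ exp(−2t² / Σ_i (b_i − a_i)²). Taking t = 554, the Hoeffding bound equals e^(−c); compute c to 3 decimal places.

Σ(b_i − a_i)² = 194·1² + 73·7² + 184·6² = 10395.
c = 2t² / 10395 = 2·554² / 10395 = 59.0507.

59.051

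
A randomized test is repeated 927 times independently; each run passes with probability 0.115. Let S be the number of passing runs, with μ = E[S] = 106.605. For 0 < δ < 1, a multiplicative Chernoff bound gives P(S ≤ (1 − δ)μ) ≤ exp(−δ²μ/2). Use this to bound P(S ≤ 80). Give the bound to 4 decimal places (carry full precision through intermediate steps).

Write 80 = (1 − δ)μ, so δ = 1 − 80/106.605 = 0.2495662…
Then the exponent is δ²μ/2 = (μ − 80)²/(2μ) = 3.319854.
Bound = exp(−3.319854) = 0.03616.

0.0362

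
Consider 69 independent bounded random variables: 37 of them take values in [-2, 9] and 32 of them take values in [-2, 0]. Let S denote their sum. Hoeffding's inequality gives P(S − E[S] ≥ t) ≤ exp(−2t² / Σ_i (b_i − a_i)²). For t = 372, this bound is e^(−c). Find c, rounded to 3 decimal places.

60.102

Σ(b_i − a_i)² = 37·11² + 32·2² = 4605.
c = 2t² / 4605 = 2·372² / 4605 = 60.1016.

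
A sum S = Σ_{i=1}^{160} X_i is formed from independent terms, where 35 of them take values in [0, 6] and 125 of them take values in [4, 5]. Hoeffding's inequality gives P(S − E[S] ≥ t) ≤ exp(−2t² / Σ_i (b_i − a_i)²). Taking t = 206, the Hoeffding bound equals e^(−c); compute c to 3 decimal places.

Σ(b_i − a_i)² = 35·6² + 125·1² = 1385.
c = 2t² / 1385 = 2·206² / 1385 = 61.2794.

61.279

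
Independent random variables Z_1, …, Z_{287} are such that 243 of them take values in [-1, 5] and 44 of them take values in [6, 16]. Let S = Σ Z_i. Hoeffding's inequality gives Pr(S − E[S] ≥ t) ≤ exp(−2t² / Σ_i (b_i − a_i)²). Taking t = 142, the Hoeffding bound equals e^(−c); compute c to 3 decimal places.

3.067

Σ(b_i − a_i)² = 243·6² + 44·10² = 13148.
c = 2t² / 13148 = 2·142² / 13148 = 3.0672.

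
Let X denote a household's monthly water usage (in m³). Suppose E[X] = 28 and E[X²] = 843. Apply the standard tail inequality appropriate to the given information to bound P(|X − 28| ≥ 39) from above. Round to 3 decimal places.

The first two moments determine the variance, so Chebyshev's inequality is the sharpest standard bound available.
Var(X) = E[X²] − (E[X])² = 843 − 784 = 59.
Chebyshev's inequality: P(|X − μ| ≥ t) ≤ Var(X)/t² = 59/1521 = 0.0388.

0.039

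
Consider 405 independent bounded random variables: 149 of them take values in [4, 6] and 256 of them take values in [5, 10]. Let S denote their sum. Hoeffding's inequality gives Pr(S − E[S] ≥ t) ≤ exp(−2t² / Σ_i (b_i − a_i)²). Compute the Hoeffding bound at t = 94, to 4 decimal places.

Σ(b_i − a_i)² = 149·2² + 256·5² = 6996.
Exponent = 2·94² / 6996 = 2.52601.
Bound = exp(−2.52601) = 0.07998.

0.0800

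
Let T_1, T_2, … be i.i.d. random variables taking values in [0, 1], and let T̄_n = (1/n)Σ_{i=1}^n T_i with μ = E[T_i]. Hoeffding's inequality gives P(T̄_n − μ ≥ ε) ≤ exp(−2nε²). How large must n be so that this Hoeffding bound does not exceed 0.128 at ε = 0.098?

108

Require exp(−2nε²) ≤ 0.128, i.e. 2nε² ≥ ln(1/0.128) = 2.055725.
So n ≥ 2.055725 / (2·0.098²) = 107.024.
The smallest integer n is 108.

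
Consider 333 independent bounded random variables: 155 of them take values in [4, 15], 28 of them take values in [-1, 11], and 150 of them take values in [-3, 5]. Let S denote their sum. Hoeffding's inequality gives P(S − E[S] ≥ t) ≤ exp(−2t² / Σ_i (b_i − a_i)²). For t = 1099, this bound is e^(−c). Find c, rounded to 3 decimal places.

Σ(b_i − a_i)² = 155·11² + 28·12² + 150·8² = 32387.
c = 2t² / 32387 = 2·1099² / 32387 = 74.5855.

74.586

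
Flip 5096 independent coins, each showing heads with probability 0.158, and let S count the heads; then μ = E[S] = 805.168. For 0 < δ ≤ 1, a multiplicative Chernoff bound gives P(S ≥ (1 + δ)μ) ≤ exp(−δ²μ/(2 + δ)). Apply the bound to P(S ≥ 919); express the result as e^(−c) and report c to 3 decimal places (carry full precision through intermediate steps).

Write 919 = (1 + δ)μ, so δ = 919/805.168 − 1 = 0.1413767…
Then the exponent is δ²μ/(2 + δ) = (919 − μ)² / (μ·(2 + δ)) = 7.515349.

7.515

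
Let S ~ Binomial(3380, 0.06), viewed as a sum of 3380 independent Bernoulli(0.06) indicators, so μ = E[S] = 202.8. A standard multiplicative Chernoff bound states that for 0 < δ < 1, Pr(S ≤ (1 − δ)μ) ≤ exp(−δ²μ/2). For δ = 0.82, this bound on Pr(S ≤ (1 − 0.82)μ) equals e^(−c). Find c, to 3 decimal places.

c = δ²μ/2 = 0.82²·202.8/2 = 68.1814.

68.181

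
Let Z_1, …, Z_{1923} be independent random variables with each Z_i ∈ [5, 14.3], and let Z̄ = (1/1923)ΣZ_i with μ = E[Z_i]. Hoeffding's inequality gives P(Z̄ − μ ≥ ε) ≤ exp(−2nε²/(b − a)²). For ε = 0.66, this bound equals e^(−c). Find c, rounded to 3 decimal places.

c = 2nε²/(b − a)² = 2·1923·0.66² / 9.3² = 19.3701.

19.370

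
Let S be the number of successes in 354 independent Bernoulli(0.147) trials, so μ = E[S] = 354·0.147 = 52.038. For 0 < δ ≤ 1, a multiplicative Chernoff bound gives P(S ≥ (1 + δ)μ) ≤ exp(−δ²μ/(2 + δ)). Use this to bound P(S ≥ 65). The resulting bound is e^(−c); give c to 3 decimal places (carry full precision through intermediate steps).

1.436

Write 65 = (1 + δ)μ, so δ = 65/52.038 − 1 = 0.2490872…
Then the exponent is δ²μ/(2 + δ) = (65 − μ)² / (μ·(2 + δ)) = 1.435546.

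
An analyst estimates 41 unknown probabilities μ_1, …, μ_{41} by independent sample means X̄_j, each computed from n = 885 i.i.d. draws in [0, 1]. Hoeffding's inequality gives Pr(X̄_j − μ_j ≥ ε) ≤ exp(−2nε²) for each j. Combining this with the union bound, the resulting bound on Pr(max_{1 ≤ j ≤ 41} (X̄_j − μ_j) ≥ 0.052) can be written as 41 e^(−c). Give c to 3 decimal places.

Union bound over the 41 events: Pr(max_{1 ≤ j ≤ 41} (X̄_j − μ_j) ≥ 0.052) ≤ 41·exp(−2nε²) = 41 exp(−2·885·0.052²).
So c = 2·885·0.052² = 4.7861.

4.786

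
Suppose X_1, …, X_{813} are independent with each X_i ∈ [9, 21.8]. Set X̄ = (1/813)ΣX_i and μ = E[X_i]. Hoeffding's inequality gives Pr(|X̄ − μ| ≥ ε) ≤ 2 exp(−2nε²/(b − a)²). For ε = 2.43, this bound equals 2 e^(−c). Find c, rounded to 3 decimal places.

58.602

c = 2nε²/(b − a)² = 2·813·2.43² / 12.8² = 58.6021.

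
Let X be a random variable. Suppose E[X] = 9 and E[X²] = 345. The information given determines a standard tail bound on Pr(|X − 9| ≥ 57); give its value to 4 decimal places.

0.0813

The first two moments determine the variance, so Chebyshev's inequality is the sharpest standard bound available.
Var(X) = E[X²] − (E[X])² = 345 − 81 = 264.
Chebyshev's inequality: Pr(|X − μ| ≥ t) ≤ Var(X)/t² = 264/3249 = 0.0813.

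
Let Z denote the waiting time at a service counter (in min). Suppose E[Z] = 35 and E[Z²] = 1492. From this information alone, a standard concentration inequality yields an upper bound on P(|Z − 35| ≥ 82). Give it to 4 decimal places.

The first two moments determine the variance, so Chebyshev's inequality is the sharpest standard bound available.
Var(Z) = E[Z²] − (E[Z])² = 1492 − 1225 = 267.
Chebyshev's inequality: P(|Z − μ| ≥ t) ≤ Var(Z)/t² = 267/6724 = 0.0397.

0.0397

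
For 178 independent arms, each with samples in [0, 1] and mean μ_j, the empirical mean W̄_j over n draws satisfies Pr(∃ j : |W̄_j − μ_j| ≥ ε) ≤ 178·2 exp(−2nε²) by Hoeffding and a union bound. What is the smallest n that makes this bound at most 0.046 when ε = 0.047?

2027

Need 2·178·exp(−2nε²) ≤ 0.046, i.e. exp(−2nε²) ≤ 0.046/356.
So 2nε² ≥ ln(356/0.046) = 8.954045.
Hence n ≥ 8.954045/(2·0.047²) = 2026.719.
The smallest integer n is 2027.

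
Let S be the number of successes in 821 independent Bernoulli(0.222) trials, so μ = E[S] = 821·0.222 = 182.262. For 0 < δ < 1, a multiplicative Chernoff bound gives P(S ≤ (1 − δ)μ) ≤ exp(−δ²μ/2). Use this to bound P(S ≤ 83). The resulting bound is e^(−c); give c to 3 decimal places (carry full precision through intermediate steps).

27.030

Write 83 = (1 − δ)μ, so δ = 1 − 83/182.262 = 0.5446116…
Then the exponent is δ²μ/2 = (μ − 83)²/(2μ) = 27.029618.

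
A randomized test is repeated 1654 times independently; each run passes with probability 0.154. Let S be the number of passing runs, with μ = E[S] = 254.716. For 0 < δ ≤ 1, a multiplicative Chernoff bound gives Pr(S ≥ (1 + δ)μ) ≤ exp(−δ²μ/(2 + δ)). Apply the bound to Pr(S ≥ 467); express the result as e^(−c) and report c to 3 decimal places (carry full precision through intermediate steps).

62.441

Write 467 = (1 + δ)μ, so δ = 467/254.716 − 1 = 0.8334145…
Then the exponent is δ²μ/(2 + δ) = (467 − μ)² / (μ·(2 + δ)) = 62.440762.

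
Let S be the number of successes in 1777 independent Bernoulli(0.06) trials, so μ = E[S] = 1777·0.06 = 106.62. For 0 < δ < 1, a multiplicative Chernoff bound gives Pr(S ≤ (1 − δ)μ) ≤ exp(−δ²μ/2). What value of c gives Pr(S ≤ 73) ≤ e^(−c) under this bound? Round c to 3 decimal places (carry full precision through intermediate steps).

5.301

Write 73 = (1 − δ)μ, so δ = 1 − 73/106.62 = 0.3153255…
Then the exponent is δ²μ/2 = (μ − 73)²/(2μ) = 5.300621.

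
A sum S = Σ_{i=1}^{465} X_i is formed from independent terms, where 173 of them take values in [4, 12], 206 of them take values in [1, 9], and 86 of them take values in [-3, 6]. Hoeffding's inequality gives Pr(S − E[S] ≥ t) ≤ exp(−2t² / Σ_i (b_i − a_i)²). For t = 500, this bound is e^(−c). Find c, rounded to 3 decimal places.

Σ(b_i − a_i)² = 173·8² + 206·8² + 86·9² = 31222.
c = 2t² / 31222 = 2·500² / 31222 = 16.0143.

16.014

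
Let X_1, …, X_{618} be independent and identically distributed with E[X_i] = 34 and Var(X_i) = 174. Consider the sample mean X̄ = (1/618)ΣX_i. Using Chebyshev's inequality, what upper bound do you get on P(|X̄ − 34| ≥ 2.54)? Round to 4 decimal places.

0.0436

Var(X̄) = Var(X_i)/n = 174/618 = 0.28155.
Chebyshev: P(|X̄ − 34| ≥ 2.54) ≤ Var(X̄)/(2.54)² = 174/(618·2.54²) = 0.0436.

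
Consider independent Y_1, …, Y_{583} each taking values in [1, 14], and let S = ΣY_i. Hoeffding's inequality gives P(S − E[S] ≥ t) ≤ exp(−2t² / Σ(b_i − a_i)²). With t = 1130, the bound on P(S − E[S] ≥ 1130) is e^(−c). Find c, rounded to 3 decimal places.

Σ(b_i − a_i)² = 583·(13)² = 98527.
c = 2t²/98527 = 2·1130²/98527 = 25.9198.

25.920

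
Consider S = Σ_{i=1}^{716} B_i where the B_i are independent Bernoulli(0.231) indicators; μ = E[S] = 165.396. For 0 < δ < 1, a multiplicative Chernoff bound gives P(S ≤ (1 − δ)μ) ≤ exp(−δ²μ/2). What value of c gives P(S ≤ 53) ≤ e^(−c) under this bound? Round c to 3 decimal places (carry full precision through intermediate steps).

Write 53 = (1 − δ)μ, so δ = 1 − 53/165.396 = 0.6795569…
Then the exponent is δ²μ/2 = (μ − 53)²/(2μ) = 38.189741.

38.190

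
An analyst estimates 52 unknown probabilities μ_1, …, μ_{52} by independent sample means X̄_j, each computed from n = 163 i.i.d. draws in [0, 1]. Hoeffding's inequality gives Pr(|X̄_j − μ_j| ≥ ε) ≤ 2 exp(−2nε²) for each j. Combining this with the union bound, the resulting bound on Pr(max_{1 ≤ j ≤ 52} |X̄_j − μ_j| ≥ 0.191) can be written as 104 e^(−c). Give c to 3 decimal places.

11.893

Union bound over the 52 events: Pr(max_{1 ≤ j ≤ 52} |X̄_j − μ_j| ≥ 0.191) ≤ 52·2·exp(−2nε²) = 104 exp(−2·163·0.191²).
So c = 2·163·0.191² = 11.8928.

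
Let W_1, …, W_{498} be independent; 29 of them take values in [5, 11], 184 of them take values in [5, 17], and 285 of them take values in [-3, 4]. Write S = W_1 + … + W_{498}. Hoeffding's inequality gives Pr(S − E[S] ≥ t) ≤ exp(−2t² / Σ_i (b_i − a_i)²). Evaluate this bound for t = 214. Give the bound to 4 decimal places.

0.1101

Σ(b_i − a_i)² = 29·6² + 184·12² + 285·7² = 41505.
Exponent = 2·214² / 41505 = 2.20677.
Bound = exp(−2.20677) = 0.11006.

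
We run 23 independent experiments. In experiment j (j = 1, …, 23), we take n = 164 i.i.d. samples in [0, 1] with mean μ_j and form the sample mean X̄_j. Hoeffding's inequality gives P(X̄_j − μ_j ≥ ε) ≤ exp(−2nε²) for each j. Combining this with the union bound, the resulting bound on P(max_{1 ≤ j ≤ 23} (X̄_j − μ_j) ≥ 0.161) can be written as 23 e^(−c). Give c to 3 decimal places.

8.502

Union bound over the 23 events: P(max_{1 ≤ j ≤ 23} (X̄_j − μ_j) ≥ 0.161) ≤ 23·exp(−2nε²) = 23 exp(−2·164·0.161²).
So c = 2·164·0.161² = 8.5021.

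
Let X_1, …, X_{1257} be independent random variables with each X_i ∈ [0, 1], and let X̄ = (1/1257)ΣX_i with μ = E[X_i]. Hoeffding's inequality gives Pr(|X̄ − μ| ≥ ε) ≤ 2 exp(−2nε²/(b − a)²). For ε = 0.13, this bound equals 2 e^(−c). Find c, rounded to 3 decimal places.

42.487

c = 2nε²/(b − a)² = 2·1257·0.13² / 1² = 42.4866.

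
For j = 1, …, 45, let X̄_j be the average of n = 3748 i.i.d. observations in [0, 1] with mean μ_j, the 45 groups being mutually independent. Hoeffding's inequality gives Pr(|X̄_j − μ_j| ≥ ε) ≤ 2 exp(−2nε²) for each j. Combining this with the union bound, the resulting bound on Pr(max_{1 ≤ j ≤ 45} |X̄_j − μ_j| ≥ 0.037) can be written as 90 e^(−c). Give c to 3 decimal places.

10.262

Union bound over the 45 events: Pr(max_{1 ≤ j ≤ 45} |X̄_j − μ_j| ≥ 0.037) ≤ 45·2·exp(−2nε²) = 90 exp(−2·3748·0.037²).
So c = 2·3748·0.037² = 10.2620.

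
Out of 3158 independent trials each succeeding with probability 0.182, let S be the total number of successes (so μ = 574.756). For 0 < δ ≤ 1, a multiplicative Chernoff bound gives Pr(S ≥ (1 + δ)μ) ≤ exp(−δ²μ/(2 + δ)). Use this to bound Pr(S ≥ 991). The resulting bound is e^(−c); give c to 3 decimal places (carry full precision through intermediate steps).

Write 991 = (1 + δ)μ, so δ = 991/574.756 − 1 = 0.7242099…
Then the exponent is δ²μ/(2 + δ) = (991 − μ)² / (μ·(2 + δ)) = 110.655215.

110.655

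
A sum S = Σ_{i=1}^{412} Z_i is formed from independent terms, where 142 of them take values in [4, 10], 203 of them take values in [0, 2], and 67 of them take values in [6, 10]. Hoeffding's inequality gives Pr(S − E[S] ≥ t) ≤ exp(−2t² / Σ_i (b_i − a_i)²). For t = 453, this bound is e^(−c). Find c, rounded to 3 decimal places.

58.665

Σ(b_i − a_i)² = 142·6² + 203·2² + 67·4² = 6996.
c = 2t² / 6996 = 2·453² / 6996 = 58.6647.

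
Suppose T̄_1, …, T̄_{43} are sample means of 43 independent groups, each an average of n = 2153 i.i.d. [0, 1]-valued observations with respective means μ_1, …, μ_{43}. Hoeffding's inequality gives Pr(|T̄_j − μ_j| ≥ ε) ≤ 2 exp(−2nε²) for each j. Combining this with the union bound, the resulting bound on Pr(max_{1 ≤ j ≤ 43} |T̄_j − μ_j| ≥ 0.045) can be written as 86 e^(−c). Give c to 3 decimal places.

Union bound over the 43 events: Pr(max_{1 ≤ j ≤ 43} |T̄_j − μ_j| ≥ 0.045) ≤ 43·2·exp(−2nε²) = 86 exp(−2·2153·0.045²).
So c = 2·2153·0.045² = 8.7196.

8.720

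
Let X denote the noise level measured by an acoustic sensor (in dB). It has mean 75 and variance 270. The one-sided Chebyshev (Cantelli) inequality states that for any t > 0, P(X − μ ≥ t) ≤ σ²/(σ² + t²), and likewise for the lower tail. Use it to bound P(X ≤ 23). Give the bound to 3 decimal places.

Here σ² = 270 and t = 52, so σ² + t² = 2974.
Cantelli's bound: 270/2974 = 0.0908.

0.091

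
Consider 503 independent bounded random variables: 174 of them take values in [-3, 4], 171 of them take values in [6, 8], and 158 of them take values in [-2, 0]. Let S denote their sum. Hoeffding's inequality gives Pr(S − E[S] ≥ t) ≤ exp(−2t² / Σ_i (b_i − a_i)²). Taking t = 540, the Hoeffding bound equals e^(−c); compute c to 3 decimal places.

59.256

Σ(b_i − a_i)² = 174·7² + 171·2² + 158·2² = 9842.
c = 2t² / 9842 = 2·540² / 9842 = 59.2562.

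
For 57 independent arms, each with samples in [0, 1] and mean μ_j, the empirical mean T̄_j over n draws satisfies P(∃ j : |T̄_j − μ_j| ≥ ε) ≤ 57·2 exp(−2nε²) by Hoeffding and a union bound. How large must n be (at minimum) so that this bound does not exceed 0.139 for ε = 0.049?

1398

Need 2·57·exp(−2nε²) ≤ 0.139, i.e. exp(−2nε²) ≤ 0.139/114.
So 2nε² ≥ ln(114/0.139) = 6.709480.
Hence n ≥ 6.709480/(2·0.049²) = 1397.226.
The smallest integer n is 1398.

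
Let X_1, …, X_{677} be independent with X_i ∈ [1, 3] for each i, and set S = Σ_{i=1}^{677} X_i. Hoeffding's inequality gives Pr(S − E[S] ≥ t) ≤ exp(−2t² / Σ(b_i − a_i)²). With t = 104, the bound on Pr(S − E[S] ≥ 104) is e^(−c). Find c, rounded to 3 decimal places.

7.988

Σ(b_i − a_i)² = 677·(2)² = 2708.
c = 2t²/2708 = 2·104²/2708 = 7.9882.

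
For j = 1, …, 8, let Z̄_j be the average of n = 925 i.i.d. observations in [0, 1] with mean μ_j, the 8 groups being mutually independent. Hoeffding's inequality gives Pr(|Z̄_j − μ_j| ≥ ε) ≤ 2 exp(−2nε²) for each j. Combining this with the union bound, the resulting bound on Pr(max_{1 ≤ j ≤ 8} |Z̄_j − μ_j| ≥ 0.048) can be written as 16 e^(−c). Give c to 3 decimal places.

Union bound over the 8 events: Pr(max_{1 ≤ j ≤ 8} |Z̄_j − μ_j| ≥ 0.048) ≤ 8·2·exp(−2nε²) = 16 exp(−2·925·0.048²).
So c = 2·925·0.048² = 4.2624.

4.262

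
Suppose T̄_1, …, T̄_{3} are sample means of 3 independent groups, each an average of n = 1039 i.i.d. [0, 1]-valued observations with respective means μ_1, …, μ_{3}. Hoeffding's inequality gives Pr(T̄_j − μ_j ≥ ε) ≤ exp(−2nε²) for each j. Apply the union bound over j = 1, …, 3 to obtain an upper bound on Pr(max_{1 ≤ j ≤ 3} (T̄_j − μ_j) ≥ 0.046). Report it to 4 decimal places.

Per-experiment Hoeffding bound: exp(−2·1039·0.046²) = exp(−4.39705) = 0.012314.
Union bound over 3 events: 3·0.012314 = 0.03694.

0.0369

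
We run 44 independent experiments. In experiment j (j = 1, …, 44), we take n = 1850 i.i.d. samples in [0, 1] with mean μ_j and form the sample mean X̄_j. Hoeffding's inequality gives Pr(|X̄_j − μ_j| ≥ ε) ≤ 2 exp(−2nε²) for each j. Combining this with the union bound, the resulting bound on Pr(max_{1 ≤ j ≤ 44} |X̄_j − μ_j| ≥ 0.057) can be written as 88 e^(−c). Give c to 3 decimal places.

Union bound over the 44 events: Pr(max_{1 ≤ j ≤ 44} |X̄_j − μ_j| ≥ 0.057) ≤ 44·2·exp(−2nε²) = 88 exp(−2·1850·0.057²).
So c = 2·1850·0.057² = 12.0213.

12.021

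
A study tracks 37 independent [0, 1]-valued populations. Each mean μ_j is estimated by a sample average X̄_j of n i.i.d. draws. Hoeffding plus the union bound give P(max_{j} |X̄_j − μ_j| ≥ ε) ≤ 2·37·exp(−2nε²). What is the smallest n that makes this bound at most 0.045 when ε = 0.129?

Need 2·37·exp(−2nε²) ≤ 0.045, i.e. exp(−2nε²) ≤ 0.045/74.
So 2nε² ≥ ln(74/0.045) = 7.405158.
Hence n ≥ 7.405158/(2·0.129²) = 222.497.
The smallest integer n is 223.

223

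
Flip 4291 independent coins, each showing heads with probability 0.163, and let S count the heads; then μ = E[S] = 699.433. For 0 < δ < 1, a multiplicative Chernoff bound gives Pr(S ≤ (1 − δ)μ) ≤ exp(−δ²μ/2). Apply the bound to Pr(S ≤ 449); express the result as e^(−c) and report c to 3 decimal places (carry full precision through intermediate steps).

44.834

Write 449 = (1 − δ)μ, so δ = 1 − 449/699.433 = 0.3580515…
Then the exponent is δ²μ/2 = (μ − 449)²/(2μ) = 44.833949.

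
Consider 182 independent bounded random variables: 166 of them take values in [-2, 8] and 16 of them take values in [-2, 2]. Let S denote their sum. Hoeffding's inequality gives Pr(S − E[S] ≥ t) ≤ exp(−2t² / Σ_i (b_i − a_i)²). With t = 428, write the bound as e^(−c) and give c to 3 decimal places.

21.735

Σ(b_i − a_i)² = 166·10² + 16·4² = 16856.
c = 2t² / 16856 = 2·428² / 16856 = 21.7352.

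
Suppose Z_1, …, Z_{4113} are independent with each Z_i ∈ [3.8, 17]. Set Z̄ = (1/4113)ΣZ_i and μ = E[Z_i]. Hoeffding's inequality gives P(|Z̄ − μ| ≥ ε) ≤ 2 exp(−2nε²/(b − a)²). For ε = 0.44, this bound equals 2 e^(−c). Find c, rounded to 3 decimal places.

9.140

c = 2nε²/(b − a)² = 2·4113·0.44² / 13.2² = 9.1400.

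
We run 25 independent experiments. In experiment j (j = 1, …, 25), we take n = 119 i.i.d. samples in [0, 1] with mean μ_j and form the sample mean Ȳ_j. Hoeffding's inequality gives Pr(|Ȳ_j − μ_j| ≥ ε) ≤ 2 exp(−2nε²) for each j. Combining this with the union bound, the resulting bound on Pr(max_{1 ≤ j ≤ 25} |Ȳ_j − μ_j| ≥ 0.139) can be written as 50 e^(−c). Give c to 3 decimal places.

Union bound over the 25 events: Pr(max_{1 ≤ j ≤ 25} |Ȳ_j − μ_j| ≥ 0.139) ≤ 25·2·exp(−2nε²) = 50 exp(−2·119·0.139²).
So c = 2·119·0.139² = 4.5984.

4.598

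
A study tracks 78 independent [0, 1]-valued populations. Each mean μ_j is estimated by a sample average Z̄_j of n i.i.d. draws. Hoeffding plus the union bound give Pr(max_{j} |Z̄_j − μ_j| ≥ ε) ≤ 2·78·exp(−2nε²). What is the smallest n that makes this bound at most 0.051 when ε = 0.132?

231

Need 2·78·exp(−2nε²) ≤ 0.051, i.e. exp(−2nε²) ≤ 0.051/156.
So 2nε² ≥ ln(156/0.051) = 8.025786.
Hence n ≥ 8.025786/(2·0.132²) = 230.308.
The smallest integer n is 231.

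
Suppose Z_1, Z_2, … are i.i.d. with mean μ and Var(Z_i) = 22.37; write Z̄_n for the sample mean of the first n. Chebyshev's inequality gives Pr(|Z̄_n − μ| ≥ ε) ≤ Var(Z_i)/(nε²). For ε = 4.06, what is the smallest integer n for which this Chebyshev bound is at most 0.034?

Require 22.37/(n·4.06²) ≤ 0.034, i.e. n ≥ 22.37/(0.034·4.06²) = 39.915.
The smallest integer n is 40.

40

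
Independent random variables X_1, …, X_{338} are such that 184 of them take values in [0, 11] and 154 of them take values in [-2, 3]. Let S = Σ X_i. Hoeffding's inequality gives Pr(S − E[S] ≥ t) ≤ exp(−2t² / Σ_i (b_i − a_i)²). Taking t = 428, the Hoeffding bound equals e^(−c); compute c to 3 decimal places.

Σ(b_i − a_i)² = 184·11² + 154·5² = 26114.
c = 2t² / 26114 = 2·428² / 26114 = 14.0296.

14.030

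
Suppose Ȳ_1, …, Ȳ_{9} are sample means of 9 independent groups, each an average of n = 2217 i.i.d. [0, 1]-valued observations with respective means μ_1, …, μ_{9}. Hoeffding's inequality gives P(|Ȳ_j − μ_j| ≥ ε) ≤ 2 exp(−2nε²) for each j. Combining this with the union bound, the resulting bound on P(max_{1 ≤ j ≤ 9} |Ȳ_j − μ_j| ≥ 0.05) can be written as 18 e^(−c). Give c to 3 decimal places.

11.085

Union bound over the 9 events: P(max_{1 ≤ j ≤ 9} |Ȳ_j − μ_j| ≥ 0.05) ≤ 9·2·exp(−2nε²) = 18 exp(−2·2217·0.05²).
So c = 2·2217·0.05² = 11.0850.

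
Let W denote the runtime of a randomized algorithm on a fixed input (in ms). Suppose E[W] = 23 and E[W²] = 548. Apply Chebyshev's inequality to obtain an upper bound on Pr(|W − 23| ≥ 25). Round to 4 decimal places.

0.0304

Var(W) = E[W²] − (E[W])² = 548 − 529 = 19.
Chebyshev's inequality: Pr(|W − μ| ≥ t) ≤ Var(W)/t² = 19/625 = 0.0304.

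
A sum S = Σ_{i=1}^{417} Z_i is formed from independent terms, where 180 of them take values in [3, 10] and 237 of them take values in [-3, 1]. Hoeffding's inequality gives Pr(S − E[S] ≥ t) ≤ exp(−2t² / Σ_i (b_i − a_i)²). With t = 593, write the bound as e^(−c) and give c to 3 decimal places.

Σ(b_i − a_i)² = 180·7² + 237·4² = 12612.
c = 2t² / 12612 = 2·593² / 12612 = 55.7642.

55.764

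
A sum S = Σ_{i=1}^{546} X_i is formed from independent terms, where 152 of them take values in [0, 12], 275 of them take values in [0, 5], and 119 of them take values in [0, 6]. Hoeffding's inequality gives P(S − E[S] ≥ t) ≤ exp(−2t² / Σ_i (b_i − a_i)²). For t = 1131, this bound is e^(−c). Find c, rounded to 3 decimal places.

77.415

Σ(b_i − a_i)² = 152·12² + 275·5² + 119·6² = 33047.
c = 2t² / 33047 = 2·1131² / 33047 = 77.4147.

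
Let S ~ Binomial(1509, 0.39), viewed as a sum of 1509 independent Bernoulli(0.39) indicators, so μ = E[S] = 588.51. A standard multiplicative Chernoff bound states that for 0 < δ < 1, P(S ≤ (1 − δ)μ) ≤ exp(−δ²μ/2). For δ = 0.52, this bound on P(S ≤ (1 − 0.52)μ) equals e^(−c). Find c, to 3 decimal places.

c = δ²μ/2 = 0.52²·588.51/2 = 79.5666.

79.567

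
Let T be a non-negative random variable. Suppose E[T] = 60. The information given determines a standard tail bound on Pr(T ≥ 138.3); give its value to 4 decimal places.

0.4338

Only the mean of a non-negative variable is known, so Markov's inequality is the applicable tail bound.
Markov's inequality: for a non-negative random variable, Pr(T ≥ a) ≤ E[T]/a.
Here E[T] = 60 and a = 138.3, so the bound is 60/138.3 = 0.4338.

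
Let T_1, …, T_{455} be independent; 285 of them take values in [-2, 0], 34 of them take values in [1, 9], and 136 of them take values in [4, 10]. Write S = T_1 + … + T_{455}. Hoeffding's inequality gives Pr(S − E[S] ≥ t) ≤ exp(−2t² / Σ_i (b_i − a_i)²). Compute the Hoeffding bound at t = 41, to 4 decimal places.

Σ(b_i − a_i)² = 285·2² + 34·8² + 136·6² = 8212.
Exponent = 2·41² / 8212 = 0.40940.
Bound = exp(−0.40940) = 0.66405.

0.6640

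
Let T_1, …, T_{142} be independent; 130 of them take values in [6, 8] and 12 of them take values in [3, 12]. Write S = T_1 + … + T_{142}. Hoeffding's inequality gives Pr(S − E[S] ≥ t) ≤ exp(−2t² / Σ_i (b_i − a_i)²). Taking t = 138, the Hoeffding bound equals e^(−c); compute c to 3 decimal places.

Σ(b_i − a_i)² = 130·2² + 12·9² = 1492.
c = 2t² / 1492 = 2·138² / 1492 = 25.5282.

25.528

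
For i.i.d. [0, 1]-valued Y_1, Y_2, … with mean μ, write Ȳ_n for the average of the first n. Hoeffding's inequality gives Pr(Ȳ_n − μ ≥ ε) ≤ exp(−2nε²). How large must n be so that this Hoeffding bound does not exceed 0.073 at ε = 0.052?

484

Require exp(−2nε²) ≤ 0.073, i.e. 2nε² ≥ ln(1/0.073) = 2.617296.
So n ≥ 2.617296 / (2·0.052²) = 483.967.
The smallest integer n is 484.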